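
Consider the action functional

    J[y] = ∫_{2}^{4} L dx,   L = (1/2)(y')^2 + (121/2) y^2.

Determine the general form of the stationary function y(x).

The Lagrangian is L = (1/2)(y')^2 + (121/2) y^2.
∂L/∂y = 121y.
∂L/∂y' = y'.
The Euler-Lagrange equation d/dx(∂L/∂y') − ∂L/∂y = 0 becomes:
    y'' - 121 y = 0
General solution: y(x) = A e^(11x) + B e^(-11x), where A and B are arbitrary constants fixed by the endpoint conditions.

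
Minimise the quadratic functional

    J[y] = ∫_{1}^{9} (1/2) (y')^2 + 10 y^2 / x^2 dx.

The Lagrangian is L = (1/2) (y')^2 + 10 y^2 / x^2.
Compute ∂L/∂y = 20y/x^2, ∂L/∂y' = y'.
The Euler-Lagrange equation d/dx(∂L/∂y') − ∂L/∂y = 0 reduces to
    y'' − 20/x^2 · y = 0  (x > 0).
Its general solution is
    y(x) = A x^5 + B x^(-4),
with A, B fixed by the endpoint conditions.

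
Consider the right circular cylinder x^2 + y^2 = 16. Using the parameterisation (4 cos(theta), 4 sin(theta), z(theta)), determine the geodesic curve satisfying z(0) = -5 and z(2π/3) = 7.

Parameterise the cylinder of radius R = 4 as
    r(θ) = (4 cos θ, 4 sin θ, z(θ)).
The arc-length element is
    ds = sqrt(16 + (dz/dθ)^2) dθ,
so the Lagrangian is L = sqrt(16 + z'^2).
L depends on z' only, not on z or θ, so ∂L/∂z = 0 and
    ∂L/∂z' = z' / sqrt(16 + z'^2).
The Euler-Lagrange equation gives
    d/dθ( z' / sqrt(16 + z'^2) ) = 0,
so z' is constant. Integrating once:
    z(θ) = a θ + b,
a helix on the cylinder (a straight line when the cylinder is unrolled). The constants a, b are determined by the endpoint conditions.
With endpoint conditions z(0) = -5 and z(2π/3) = 7: from z(0) = b we get b = -5, and a·2π/3 + -5 = 7 gives a = 18/π, so
    z(θ) = (18/π) θ − 5.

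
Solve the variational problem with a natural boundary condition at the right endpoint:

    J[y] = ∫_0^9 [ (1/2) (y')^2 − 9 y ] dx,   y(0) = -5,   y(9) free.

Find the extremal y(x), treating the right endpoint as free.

The Lagrangian L = (1/2) (y')^2 − 9 y gives
    ∂L/∂y = −9,   ∂L/∂y' = y'.
Euler-Lagrange: d/dx(y') − (−9) = 0, i.e. y'' + 9 = 0, so
    y(x) = −(9/2) x^2 + C1 x + C2.
Fixed left endpoint y(0) = -5 ⇒ C2 = -5.
The right endpoint x = 9 is free, so the natural (transversality) condition is ∂L/∂y' |_{x=9} = 0, i.e. y'(9) = 0.
Compute y'(x) = −9 x + C1, so y'(9) = −81 + C1 = 0 ⇒ C1 = 81.
Therefore the extremal is
    y(x) = −(9/2) x^2 + 81 x − 5.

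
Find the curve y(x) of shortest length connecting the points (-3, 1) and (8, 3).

Arc-length functional: J[y] = ∫ sqrt(1 + (y')^2) dx.
Lagrangian L = sqrt(1 + (y')^2) has no explicit y dependence, so ∂L/∂y = 0 and the Euler-Lagrange equation gives
    d/dx( y' / sqrt(1 + (y')^2) ) = 0  ⇒  y' / sqrt(1 + (y')^2) = const.
Hence y' is constant, so y(x) is affine.
Fitting the endpoints (-3, 1) and (8, 3):
    slope m = (3 − 1) / (8 − (-3)) = 2/11,
    intercept c = 1 − m·(-3) = 17/11.
Extremal: y(x) = (2/11) x + 17/11.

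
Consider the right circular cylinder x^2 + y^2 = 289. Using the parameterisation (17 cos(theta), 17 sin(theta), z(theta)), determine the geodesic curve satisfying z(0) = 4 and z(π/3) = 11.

Parameterise the cylinder of radius R = 17 as
    r(θ) = (17 cos θ, 17 sin θ, z(θ)).
The arc-length element is
    ds = sqrt(289 + (dz/dθ)^2) dθ,
so the Lagrangian is L = sqrt(289 + z'^2).
L depends on z' only, not on z or θ, so ∂L/∂z = 0 and
    ∂L/∂z' = z' / sqrt(289 + z'^2).
The Euler-Lagrange equation gives
    d/dθ( z' / sqrt(289 + z'^2) ) = 0,
so z' is constant. Integrating once:
    z(θ) = a θ + b,
a helix on the cylinder (a straight line when the cylinder is unrolled). The constants a, b are determined by the endpoint conditions.
With endpoint conditions z(0) = 4 and z(π/3) = 11: from z(0) = b we get b = 4, and a·π/3 + 4 = 11 gives a = 21/π, so
    z(θ) = (21/π) θ + 4.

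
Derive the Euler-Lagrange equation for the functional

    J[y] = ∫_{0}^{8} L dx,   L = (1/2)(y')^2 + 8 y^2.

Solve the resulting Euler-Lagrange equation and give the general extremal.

The Lagrangian is L = (1/2)(y')^2 + 8 y^2.
∂L/∂y = 16y.
∂L/∂y' = y'.
The Euler-Lagrange equation d/dx(∂L/∂y') − ∂L/∂y = 0 becomes:
    y'' - 16 y = 0
General solution: y(x) = A e^(4x) + B e^(-4x), where A and B are arbitrary constants fixed by the endpoint conditions.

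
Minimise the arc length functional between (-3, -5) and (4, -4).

Arc-length functional: J[y] = ∫ sqrt(1 + (y')^2) dx.
Lagrangian L = sqrt(1 + (y')^2) has no explicit y dependence, so ∂L/∂y = 0 and the Euler-Lagrange equation gives
    d/dx( y' / sqrt(1 + (y')^2) ) = 0  ⇒  y' / sqrt(1 + (y')^2) = const.
Hence y' is constant, so y(x) is affine.
Fitting the endpoints (-3, -5) and (4, -4):
    slope m = ((-4) − (-5)) / (4 − (-3)) = 1/7,
    intercept c = (-5) − m·(-3) = -32/7.
Extremal: y(x) = (1/7) x - 32/7.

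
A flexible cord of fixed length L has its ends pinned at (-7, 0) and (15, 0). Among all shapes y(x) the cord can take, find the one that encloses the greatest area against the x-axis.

Set up the augmented Lagrangian using a multiplier λ for the length constraint:
    F(y, y') = y − λ sqrt(1 + y'^2).
F has no explicit x dependence, so the Beltrami identity yields a first integral
    F − y' ∂F/∂y' = C.
Compute ∂F/∂y' = −λ y' / sqrt(1 + y'^2). Then
    y − λ sqrt(1 + y'^2) + λ y'^2 / sqrt(1 + y'^2) = C
    ⇒  y − λ / sqrt(1 + y'^2) = C.
Solving for y' and integrating gives
    (x − a)^2 + (y − b)^2 = λ^2,
a circular arc of radius λ. The constants a, b are determined by the endpoint conditions y(-7) = y(15) = 0, and λ is fixed implicitly by the length constraint
    ∫_{-7}^{15} sqrt(1 + y'^2) dx = L.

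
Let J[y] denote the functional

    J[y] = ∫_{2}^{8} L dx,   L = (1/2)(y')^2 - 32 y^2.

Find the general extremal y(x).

The Lagrangian is L = (1/2)(y')^2 - 32 y^2.
∂L/∂y = -64y.
∂L/∂y' = y'.
The Euler-Lagrange equation d/dx(∂L/∂y') − ∂L/∂y = 0 becomes:
    y'' + 64 y = 0
General solution: y(x) = A sin(8x) + B cos(8x), where A and B are arbitrary constants fixed by the endpoint conditions.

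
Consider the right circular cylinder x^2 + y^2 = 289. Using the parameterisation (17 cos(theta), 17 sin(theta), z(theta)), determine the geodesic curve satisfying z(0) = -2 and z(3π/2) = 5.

Parameterise the cylinder of radius R = 17 as
    r(θ) = (17 cos θ, 17 sin θ, z(θ)).
The arc-length element is
    ds = sqrt(289 + (dz/dθ)^2) dθ,
so the Lagrangian is L = sqrt(289 + z'^2).
L depends on z' only, not on z or θ, so ∂L/∂z = 0 and
    ∂L/∂z' = z' / sqrt(289 + z'^2).
The Euler-Lagrange equation gives
    d/dθ( z' / sqrt(289 + z'^2) ) = 0,
so z' is constant. Integrating once:
    z(θ) = a θ + b,
a helix on the cylinder (a straight line when the cylinder is unrolled). The constants a, b are determined by the endpoint conditions.
With endpoint conditions z(0) = -2 and z(3π/2) = 5: from z(0) = b we get b = -2, and a·3π/2 + -2 = 5 gives a = 14/(3π), so
    z(θ) = (14/(3π)) θ − 2.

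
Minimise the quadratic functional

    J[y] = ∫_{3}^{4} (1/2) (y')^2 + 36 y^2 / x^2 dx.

The Lagrangian is L = (1/2) (y')^2 + 36 y^2 / x^2.
Compute ∂L/∂y = 72y/x^2, ∂L/∂y' = y'.
The Euler-Lagrange equation d/dx(∂L/∂y') − ∂L/∂y = 0 reduces to
    y'' − 72/x^2 · y = 0  (x > 0).
Its general solution is
    y(x) = A x^9 + B x^(-8),
with A, B fixed by the endpoint conditions.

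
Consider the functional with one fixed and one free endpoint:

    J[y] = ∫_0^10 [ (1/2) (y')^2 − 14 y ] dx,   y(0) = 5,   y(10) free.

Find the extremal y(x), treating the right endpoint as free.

The Lagrangian L = (1/2) (y')^2 − 14 y gives
    ∂L/∂y = −14,   ∂L/∂y' = y'.
Euler-Lagrange: d/dx(y') − (−14) = 0, i.e. y'' + 14 = 0, so
    y(x) = −(14/2) x^2 + C1 x + C2.
Fixed left endpoint y(0) = 5 ⇒ C2 = 5.
The right endpoint x = 10 is free, so the natural (transversality) condition is ∂L/∂y' |_{x=10} = 0, i.e. y'(10) = 0.
Compute y'(x) = −14 x + C1, so y'(10) = −140 + C1 = 0 ⇒ C1 = 140.
Therefore the extremal is
    y(x) = −7 x^2 + 140 x + 5.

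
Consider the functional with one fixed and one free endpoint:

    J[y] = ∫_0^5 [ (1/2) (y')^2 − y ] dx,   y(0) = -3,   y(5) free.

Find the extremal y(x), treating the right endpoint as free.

The Lagrangian L = (1/2) (y')^2 − y gives
    ∂L/∂y = −1,   ∂L/∂y' = y'.
Euler-Lagrange: d/dx(y') − (−1) = 0, i.e. y'' + 1 = 0, so
    y(x) = −(1/2) x^2 + C1 x + C2.
Fixed left endpoint y(0) = -3 ⇒ C2 = -3.
The right endpoint x = 5 is free, so the natural (transversality) condition is ∂L/∂y' |_{x=5} = 0, i.e. y'(5) = 0.
Compute y'(x) = −1 x + C1, so y'(5) = −5 + C1 = 0 ⇒ C1 = 5.
Therefore the extremal is
    y(x) = −x^2/2 + 5 x − 3.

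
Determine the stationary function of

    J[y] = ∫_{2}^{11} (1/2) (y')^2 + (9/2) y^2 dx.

The Lagrangian is L = (1/2) (y')^2 + (9/2) y^2.
Compute ∂L/∂y = 9y, ∂L/∂y' = y'.
The Euler-Lagrange equation d/dx(∂L/∂y') − ∂L/∂y = 0 reduces to
    y'' − 9 y = 0.
Its general solution is
    y(x) = A e^(3x) + B e^(−3x),
with A, B fixed by the endpoint conditions.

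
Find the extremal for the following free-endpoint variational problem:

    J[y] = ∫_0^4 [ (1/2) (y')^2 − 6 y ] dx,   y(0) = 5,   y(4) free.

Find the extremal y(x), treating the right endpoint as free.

The Lagrangian L = (1/2) (y')^2 − 6 y gives
    ∂L/∂y = −6,   ∂L/∂y' = y'.
Euler-Lagrange: d/dx(y') − (−6) = 0, i.e. y'' + 6 = 0, so
    y(x) = −(6/2) x^2 + C1 x + C2.
Fixed left endpoint y(0) = 5 ⇒ C2 = 5.
The right endpoint x = 4 is free, so the natural (transversality) condition is ∂L/∂y' |_{x=4} = 0, i.e. y'(4) = 0.
Compute y'(x) = −6 x + C1, so y'(4) = −24 + C1 = 0 ⇒ C1 = 24.
Therefore the extremal is
    y(x) = −3 x^2 + 24 x + 5.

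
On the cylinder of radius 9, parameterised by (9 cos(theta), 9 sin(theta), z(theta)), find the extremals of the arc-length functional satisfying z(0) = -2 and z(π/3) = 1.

Parameterise the cylinder of radius R = 9 as
    r(θ) = (9 cos θ, 9 sin θ, z(θ)).
The arc-length element is
    ds = sqrt(81 + (dz/dθ)^2) dθ,
so the Lagrangian is L = sqrt(81 + z'^2).
L depends on z' only, not on z or θ, so ∂L/∂z = 0 and
    ∂L/∂z' = z' / sqrt(81 + z'^2).
The Euler-Lagrange equation gives
    d/dθ( z' / sqrt(81 + z'^2) ) = 0,
so z' is constant. Integrating once:
    z(θ) = a θ + b,
a helix on the cylinder (a straight line when the cylinder is unrolled). The constants a, b are determined by the endpoint conditions.
With endpoint conditions z(0) = -2 and z(π/3) = 1: from z(0) = b we get b = -2, and a·π/3 + -2 = 1 gives a = 9/π, so
    z(θ) = (9/π) θ − 2.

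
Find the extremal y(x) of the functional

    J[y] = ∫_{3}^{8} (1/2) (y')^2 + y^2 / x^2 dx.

The Lagrangian is L = (1/2) (y')^2 + y^2 / x^2.
Compute ∂L/∂y = 2y/x^2, ∂L/∂y' = y'.
The Euler-Lagrange equation d/dx(∂L/∂y') − ∂L/∂y = 0 reduces to
    y'' − 2/x^2 · y = 0  (x > 0).
Its general solution is
    y(x) = A x^2 + B / x,
with A, B fixed by the endpoint conditions.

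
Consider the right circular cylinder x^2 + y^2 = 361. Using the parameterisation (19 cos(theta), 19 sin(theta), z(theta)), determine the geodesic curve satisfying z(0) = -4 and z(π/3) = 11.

Parameterise the cylinder of radius R = 19 as
    r(θ) = (19 cos θ, 19 sin θ, z(θ)).
The arc-length element is
    ds = sqrt(361 + (dz/dθ)^2) dθ,
so the Lagrangian is L = sqrt(361 + z'^2).
L depends on z' only, not on z or θ, so ∂L/∂z = 0 and
    ∂L/∂z' = z' / sqrt(361 + z'^2).
The Euler-Lagrange equation gives
    d/dθ( z' / sqrt(361 + z'^2) ) = 0,
so z' is constant. Integrating once:
    z(θ) = a θ + b,
a helix on the cylinder (a straight line when the cylinder is unrolled). The constants a, b are determined by the endpoint conditions.
With endpoint conditions z(0) = -4 and z(π/3) = 11: from z(0) = b we get b = -4, and a·π/3 + -4 = 11 gives a = 45/π, so
    z(θ) = (45/π) θ − 4.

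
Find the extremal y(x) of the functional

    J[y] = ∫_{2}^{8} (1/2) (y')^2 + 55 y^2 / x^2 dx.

The Lagrangian is L = (1/2) (y')^2 + 55 y^2 / x^2.
Compute ∂L/∂y = 110y/x^2, ∂L/∂y' = y'.
The Euler-Lagrange equation d/dx(∂L/∂y') − ∂L/∂y = 0 reduces to
    y'' − 110/x^2 · y = 0  (x > 0).
Its general solution is
    y(x) = A x^11 + B x^(-10),
with A, B fixed by the endpoint conditions.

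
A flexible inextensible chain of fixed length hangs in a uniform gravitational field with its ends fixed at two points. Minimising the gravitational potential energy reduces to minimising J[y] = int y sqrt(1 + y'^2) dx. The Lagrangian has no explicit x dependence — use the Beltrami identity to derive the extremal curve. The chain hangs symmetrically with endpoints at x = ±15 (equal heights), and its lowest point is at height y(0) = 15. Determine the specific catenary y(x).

The Lagrangian L(y, y') = y sqrt(1 + y'^2) has no explicit x dependence, so the Beltrami identity applies:
    L − y' ∂L/∂y' = C.
Compute ∂L/∂y' = y · y' / sqrt(1 + y'^2). Then
    L − y' ∂L/∂y'
    = y sqrt(1 + y'^2) − y · y'^2 / sqrt(1 + y'^2)
    = y (1 + y'^2 − y'^2) / sqrt(1 + y'^2)
    = y / sqrt(1 + y'^2) = C.
Squaring gives y^2 = C^2 (1 + y'^2), i.e.
    y'^2 = y^2 / C^2 − 1.
Separating variables,
    dy / sqrt(y^2 − C^2) = dx / C,
and integrating gives arccosh(y / C) = (x − a)/C, so
    y(x) = C cosh((x − a)/C),
the catenary. The constants C and a are fixed by the two endpoint conditions (and, for the hanging-chain problem, the length constraint selects C).
Now fit the given data. The endpoints x = ±15 are symmetric at equal height, so the catenary is even about its minimum: a = 0 and y(x) = C cosh(x/C). The lowest point is y(0) = C cosh(0) = C, and we are told y(0) = 15, so C = 15. Therefore
    y(x) = 15 cosh(x/15),
and at the endpoints
    y(±15) = 15 cosh(15/15).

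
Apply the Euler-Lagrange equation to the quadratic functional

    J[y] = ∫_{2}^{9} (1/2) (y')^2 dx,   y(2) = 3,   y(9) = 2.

The Lagrangian is L = (1/2) (y')^2.
Compute ∂L/∂y = 0, ∂L/∂y' = y'.
The Euler-Lagrange equation d/dx(∂L/∂y') − ∂L/∂y = 0 reduces to
    y'' = 0.
Its general solution is
    y(x) = A x + B,
with A, B fixed by the endpoint conditions.
Applying the endpoint conditions y(2) = 3 and y(9) = 2: solve A·2 + B = 3 and A·9 + B = 2. Subtracting gives A(9 − 2) = 2 − 3, so A = -1/7, and B = 3 − A·2 = 23/7. Therefore
    y(x) = (-1/7) x + 23/7.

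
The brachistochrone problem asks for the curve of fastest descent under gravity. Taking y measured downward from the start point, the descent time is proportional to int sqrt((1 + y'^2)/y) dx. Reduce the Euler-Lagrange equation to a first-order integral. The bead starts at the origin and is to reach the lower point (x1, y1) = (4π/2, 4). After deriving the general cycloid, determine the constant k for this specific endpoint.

The Lagrangian L = sqrt((1 + y'^2) / y) has no explicit x dependence, so the Beltrami identity applies:
    L − y' ∂L/∂y' = C.
Compute ∂L/∂y' = y' / sqrt(y (1 + y'^2)).
Substitute:
    sqrt((1 + y'^2)/y) − y'·y' / sqrt(y (1 + y'^2))
    = (1 + y'^2) / sqrt(y (1 + y'^2)) − y'^2 / sqrt(y (1 + y'^2))
    = 1 / sqrt(y (1 + y'^2)) = C.
Squaring and rearranging gives the first integral
    y (1 + y'^2) = 1/C^2 =: k   (constant).
Solving this first-order ODE by the substitution
    y = (k/2)(1 − cos θ)
yields the cycloid parameterisation
    x(θ) = (k/2)(θ − sin θ),   y(θ) = (k/2)(1 − cos θ).
The constant k is fixed by the endpoint condition.
Now fit the given lower endpoint (x1, y1) = (4π/2, 4). At the bottom of the first arch (θ = π), the parametric equations give
    y(π) = (k/2)(1 − cos π) = k,
    x(π) = (k/2)(π − sin π) = kπ/2.
Matching y(π) = 4 gives k = 4, consistent with x(π) = 4π/2. Therefore the specific cycloid is
    x(θ) = (4/2)(θ − sin θ),   y(θ) = (4/2)(1 − cos θ).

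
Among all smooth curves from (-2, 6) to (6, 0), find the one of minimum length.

Arc-length functional: J[y] = ∫ sqrt(1 + (y')^2) dx.
Lagrangian L = sqrt(1 + (y')^2) has no explicit y dependence, so ∂L/∂y = 0 and the Euler-Lagrange equation gives
    d/dx( y' / sqrt(1 + (y')^2) ) = 0  ⇒  y' / sqrt(1 + (y')^2) = const.
Hence y' is constant, so y(x) is affine.
Fitting the endpoints (-2, 6) and (6, 0):
    slope m = (0 − 6) / (6 − (-2)) = -3/4,
    intercept c = 6 − m·(-2) = 9/2.
Extremal: y(x) = (-3/4) x + 9/2.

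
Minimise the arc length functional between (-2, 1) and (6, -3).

Arc-length functional: J[y] = ∫ sqrt(1 + (y')^2) dx.
Lagrangian L = sqrt(1 + (y')^2) has no explicit y dependence, so ∂L/∂y = 0 and the Euler-Lagrange equation gives
    d/dx( y' / sqrt(1 + (y')^2) ) = 0  ⇒  y' / sqrt(1 + (y')^2) = const.
Hence y' is constant, so y(x) is affine.
Fitting the endpoints (-2, 1) and (6, -3):
    slope m = ((-3) − 1) / (6 − (-2)) = -1/2,
    intercept c = 1 − m·(-2) = 0.
Extremal: y(x) = (-1/2) x.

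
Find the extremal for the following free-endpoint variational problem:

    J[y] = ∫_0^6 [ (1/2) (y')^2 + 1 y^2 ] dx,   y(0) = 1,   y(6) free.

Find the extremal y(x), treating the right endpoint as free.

The Lagrangian L = (1/2) (y')^2 + 1 y^2 gives
    ∂L/∂y = 2 y,   ∂L/∂y' = y'.
Euler-Lagrange: y'' − 2 y = 0.
With k = sqrt(2), the general solution is
    y(x) = A cosh(sqrt(2) x) + B sinh(sqrt(2) x).
Fixed left endpoint y(0) = 1 ⇒ A = 1.
The right endpoint x = 6 is free, so the natural (transversality) condition is ∂L/∂y' |_{x=6} = 0, i.e. y'(6) = 0.
Compute y'(x) = A k sinh(k x) + B k cosh(k x), so
    y'(6) = A k sinh(k·6) + B k cosh(k·6) = 0
    ⇒ B = −A tanh(k·6) = − tanh(sqrt(2)·6).
Therefore the extremal is
    y(x) = cosh(sqrt(2) x) − tanh(sqrt(2)·6) sinh(sqrt(2) x).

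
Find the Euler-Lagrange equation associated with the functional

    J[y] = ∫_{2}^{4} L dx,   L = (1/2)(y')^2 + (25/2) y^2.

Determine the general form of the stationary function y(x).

The Lagrangian is L = (1/2)(y')^2 + (25/2) y^2.
∂L/∂y = 25y.
∂L/∂y' = y'.
The Euler-Lagrange equation d/dx(∂L/∂y') − ∂L/∂y = 0 becomes:
    y'' - 25 y = 0
General solution: y(x) = A e^(5x) + B e^(-5x), where A and B are arbitrary constants fixed by the endpoint conditions.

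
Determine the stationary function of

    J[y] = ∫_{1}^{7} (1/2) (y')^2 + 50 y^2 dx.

The Lagrangian is L = (1/2) (y')^2 + 50 y^2.
Compute ∂L/∂y = 100y, ∂L/∂y' = y'.
The Euler-Lagrange equation d/dx(∂L/∂y') − ∂L/∂y = 0 reduces to
    y'' − 100 y = 0.
Its general solution is
    y(x) = A e^(10x) + B e^(−10x),
with A, B fixed by the endpoint conditions.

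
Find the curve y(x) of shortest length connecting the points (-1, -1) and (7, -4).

Arc-length functional: J[y] = ∫ sqrt(1 + (y')^2) dx.
Lagrangian L = sqrt(1 + (y')^2) has no explicit y dependence, so ∂L/∂y = 0 and the Euler-Lagrange equation gives
    d/dx( y' / sqrt(1 + (y')^2) ) = 0  ⇒  y' / sqrt(1 + (y')^2) = const.
Hence y' is constant, so y(x) is affine.
Fitting the endpoints (-1, -1) and (7, -4):
    slope m = ((-4) − (-1)) / (7 − (-1)) = -3/8,
    intercept c = (-1) − m·(-1) = -11/8.
Extremal: y(x) = (-3/8) x - 11/8.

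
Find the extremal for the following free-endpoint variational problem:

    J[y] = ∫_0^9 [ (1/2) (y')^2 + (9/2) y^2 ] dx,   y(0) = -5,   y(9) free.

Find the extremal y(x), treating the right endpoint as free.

The Lagrangian L = (1/2) (y')^2 + (9/2) y^2 gives
    ∂L/∂y = 9 y,   ∂L/∂y' = y'.
Euler-Lagrange: y'' − 9 y = 0.
With k = 3, the general solution is
    y(x) = A cosh(3 x) + B sinh(3 x).
Fixed left endpoint y(0) = -5 ⇒ A = -5.
The right endpoint x = 9 is free, so the natural (transversality) condition is ∂L/∂y' |_{x=9} = 0, i.e. y'(9) = 0.
Compute y'(x) = A k sinh(k x) + B k cosh(k x), so
    y'(9) = A k sinh(k·9) + B k cosh(k·9) = 0
    ⇒ B = −A tanh(k·9) = 5 tanh(3·9).
Therefore the extremal is
    y(x) = −5 cosh(3 x) + 5 tanh(3·9) sinh(3 x).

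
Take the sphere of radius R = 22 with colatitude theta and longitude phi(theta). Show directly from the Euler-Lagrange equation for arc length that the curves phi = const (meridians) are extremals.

On the sphere of radius R = 22 with spherical coordinates (θ, φ), the induced metric is
    ds^2 = 484(dθ^2 + sin^2(θ) dφ^2).
Using θ as the parameter, the arc-length functional becomes
    J[φ] = ∫ 22 sqrt(1 + sin^2(θ) (dφ/dθ)^2) dθ.
So L = 22 sqrt(1 + sin^2(θ) φ'^2). Compute
    ∂L/∂φ = 0  (L has no explicit φ dependence),
    ∂L/∂φ' = 22 sin^2(θ) φ' / sqrt(1 + sin^2(θ) φ'^2).
For the candidate φ(θ) = c (constant), φ' = 0, so ∂L/∂φ' evaluated along the candidate vanishes, and ∂L/∂φ is identically zero. Hence
    d/dθ(∂L/∂φ') − ∂L/∂φ = 0
is satisfied. Therefore meridians φ = const are extremals of arc length — they are geodesics on the sphere.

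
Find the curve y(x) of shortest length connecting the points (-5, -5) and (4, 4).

Arc-length functional: J[y] = ∫ sqrt(1 + (y')^2) dx.
Lagrangian L = sqrt(1 + (y')^2) has no explicit y dependence, so ∂L/∂y = 0 and the Euler-Lagrange equation gives
    d/dx( y' / sqrt(1 + (y')^2) ) = 0  ⇒  y' / sqrt(1 + (y')^2) = const.
Hence y' is constant, so y(x) is affine.
Fitting the endpoints (-5, -5) and (4, 4):
    slope m = (4 − (-5)) / (4 − (-5)) = 1,
    intercept c = (-5) − m·(-5) = 0.
Extremal: y(x) = x.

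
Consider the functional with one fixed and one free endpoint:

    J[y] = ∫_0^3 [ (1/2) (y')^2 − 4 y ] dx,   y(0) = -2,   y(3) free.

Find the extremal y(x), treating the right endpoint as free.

The Lagrangian L = (1/2) (y')^2 − 4 y gives
    ∂L/∂y = −4,   ∂L/∂y' = y'.
Euler-Lagrange: d/dx(y') − (−4) = 0, i.e. y'' + 4 = 0, so
    y(x) = −(4/2) x^2 + C1 x + C2.
Fixed left endpoint y(0) = -2 ⇒ C2 = -2.
The right endpoint x = 3 is free, so the natural (transversality) condition is ∂L/∂y' |_{x=3} = 0, i.e. y'(3) = 0.
Compute y'(x) = −4 x + C1, so y'(3) = −12 + C1 = 0 ⇒ C1 = 12.
Therefore the extremal is
    y(x) = −2 x^2 + 12 x − 2.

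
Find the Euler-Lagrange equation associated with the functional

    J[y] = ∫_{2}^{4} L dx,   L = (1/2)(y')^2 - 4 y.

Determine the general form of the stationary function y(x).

The Lagrangian is L = (1/2)(y')^2 - 4 y.
∂L/∂y = -4.
∂L/∂y' = y'.
The Euler-Lagrange equation d/dx(∂L/∂y') − ∂L/∂y = 0 becomes:
    y'' + 4 = 0
General solution: y(x) = -2 x^2 + A x + B, where A and B are arbitrary constants fixed by the endpoint conditions.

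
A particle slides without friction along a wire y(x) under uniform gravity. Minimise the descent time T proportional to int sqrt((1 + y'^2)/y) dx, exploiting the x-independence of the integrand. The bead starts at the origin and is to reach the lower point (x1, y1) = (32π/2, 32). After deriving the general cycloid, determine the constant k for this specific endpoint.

The Lagrangian L = sqrt((1 + y'^2) / y) has no explicit x dependence, so the Beltrami identity applies:
    L − y' ∂L/∂y' = C.
Compute ∂L/∂y' = y' / sqrt(y (1 + y'^2)).
Substitute:
    sqrt((1 + y'^2)/y) − y'·y' / sqrt(y (1 + y'^2))
    = (1 + y'^2) / sqrt(y (1 + y'^2)) − y'^2 / sqrt(y (1 + y'^2))
    = 1 / sqrt(y (1 + y'^2)) = C.
Squaring and rearranging gives the first integral
    y (1 + y'^2) = 1/C^2 =: k   (constant).
Solving this first-order ODE by the substitution
    y = (k/2)(1 − cos θ)
yields the cycloid parameterisation
    x(θ) = (k/2)(θ − sin θ),   y(θ) = (k/2)(1 − cos θ).
The constant k is fixed by the endpoint condition.
Now fit the given lower endpoint (x1, y1) = (32π/2, 32). At the bottom of the first arch (θ = π), the parametric equations give
    y(π) = (k/2)(1 − cos π) = k,
    x(π) = (k/2)(π − sin π) = kπ/2.
Matching y(π) = 32 gives k = 32, consistent with x(π) = 32π/2. Therefore the specific cycloid is
    x(θ) = (32/2)(θ − sin θ),   y(θ) = (32/2)(1 − cos θ).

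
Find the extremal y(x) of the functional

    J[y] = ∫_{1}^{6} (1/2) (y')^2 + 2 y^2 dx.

The Lagrangian is L = (1/2) (y')^2 + 2 y^2.
Compute ∂L/∂y = 4y, ∂L/∂y' = y'.
The Euler-Lagrange equation d/dx(∂L/∂y') − ∂L/∂y = 0 reduces to
    y'' − 4 y = 0.
Its general solution is
    y(x) = A e^(2x) + B e^(−2x),
with A, B fixed by the endpoint conditions.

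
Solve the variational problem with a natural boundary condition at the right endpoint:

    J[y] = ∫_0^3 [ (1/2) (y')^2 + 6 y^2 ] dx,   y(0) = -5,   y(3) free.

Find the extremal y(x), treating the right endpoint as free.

The Lagrangian L = (1/2) (y')^2 + 6 y^2 gives
    ∂L/∂y = 12 y,   ∂L/∂y' = y'.
Euler-Lagrange: y'' − 12 y = 0.
With k = sqrt(12), the general solution is
    y(x) = A cosh(sqrt(12) x) + B sinh(sqrt(12) x).
Fixed left endpoint y(0) = -5 ⇒ A = -5.
The right endpoint x = 3 is free, so the natural (transversality) condition is ∂L/∂y' |_{x=3} = 0, i.e. y'(3) = 0.
Compute y'(x) = A k sinh(k x) + B k cosh(k x), so
    y'(3) = A k sinh(k·3) + B k cosh(k·3) = 0
    ⇒ B = −A tanh(k·3) = 5 tanh(sqrt(12)·3).
Therefore the extremal is
    y(x) = −5 cosh(sqrt(12) x) + 5 tanh(sqrt(12)·3) sinh(sqrt(12) x).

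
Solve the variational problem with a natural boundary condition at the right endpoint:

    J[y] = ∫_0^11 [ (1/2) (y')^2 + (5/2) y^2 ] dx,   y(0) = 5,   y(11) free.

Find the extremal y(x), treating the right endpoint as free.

The Lagrangian L = (1/2) (y')^2 + (5/2) y^2 gives
    ∂L/∂y = 5 y,   ∂L/∂y' = y'.
Euler-Lagrange: y'' − 5 y = 0.
With k = sqrt(5), the general solution is
    y(x) = A cosh(sqrt(5) x) + B sinh(sqrt(5) x).
Fixed left endpoint y(0) = 5 ⇒ A = 5.
The right endpoint x = 11 is free, so the natural (transversality) condition is ∂L/∂y' |_{x=11} = 0, i.e. y'(11) = 0.
Compute y'(x) = A k sinh(k x) + B k cosh(k x), so
    y'(11) = A k sinh(k·11) + B k cosh(k·11) = 0
    ⇒ B = −A tanh(k·11) = − 5 tanh(sqrt(5)·11).
Therefore the extremal is
    y(x) = 5 cosh(sqrt(5) x) − 5 tanh(sqrt(5)·11) sinh(sqrt(5) x).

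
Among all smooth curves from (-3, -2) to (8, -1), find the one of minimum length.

Arc-length functional: J[y] = ∫ sqrt(1 + (y')^2) dx.
Lagrangian L = sqrt(1 + (y')^2) has no explicit y dependence, so ∂L/∂y = 0 and the Euler-Lagrange equation gives
    d/dx( y' / sqrt(1 + (y')^2) ) = 0  ⇒  y' / sqrt(1 + (y')^2) = const.
Hence y' is constant, so y(x) is affine.
Fitting the endpoints (-3, -2) and (8, -1):
    slope m = ((-1) − (-2)) / (8 − (-3)) = 1/11,
    intercept c = (-2) − m·(-3) = -19/11.
Extremal: y(x) = (1/11) x - 19/11.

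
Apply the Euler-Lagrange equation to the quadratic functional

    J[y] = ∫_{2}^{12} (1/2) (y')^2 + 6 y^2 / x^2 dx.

The Lagrangian is L = (1/2) (y')^2 + 6 y^2 / x^2.
Compute ∂L/∂y = 12y/x^2, ∂L/∂y' = y'.
The Euler-Lagrange equation d/dx(∂L/∂y') − ∂L/∂y = 0 reduces to
    y'' − 12/x^2 · y = 0  (x > 0).
Its general solution is
    y(x) = A x^4 + B x^(-3),
with A, B fixed by the endpoint conditions.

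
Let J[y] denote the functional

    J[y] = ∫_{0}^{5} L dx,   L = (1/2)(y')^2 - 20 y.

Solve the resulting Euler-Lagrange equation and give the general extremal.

The Lagrangian is L = (1/2)(y')^2 - 20 y.
∂L/∂y = -20.
∂L/∂y' = y'.
The Euler-Lagrange equation d/dx(∂L/∂y') − ∂L/∂y = 0 becomes:
    y'' + 20 = 0
General solution: y(x) = -10 x^2 + A x + B, where A and B are arbitrary constants fixed by the endpoint conditions.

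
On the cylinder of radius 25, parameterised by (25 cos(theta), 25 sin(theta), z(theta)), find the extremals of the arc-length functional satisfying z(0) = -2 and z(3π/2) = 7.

Parameterise the cylinder of radius R = 25 as
    r(θ) = (25 cos θ, 25 sin θ, z(θ)).
The arc-length element is
    ds = sqrt(625 + (dz/dθ)^2) dθ,
so the Lagrangian is L = sqrt(625 + z'^2).
L depends on z' only, not on z or θ, so ∂L/∂z = 0 and
    ∂L/∂z' = z' / sqrt(625 + z'^2).
The Euler-Lagrange equation gives
    d/dθ( z' / sqrt(625 + z'^2) ) = 0,
so z' is constant. Integrating once:
    z(θ) = a θ + b,
a helix on the cylinder (a straight line when the cylinder is unrolled). The constants a, b are determined by the endpoint conditions.
With endpoint conditions z(0) = -2 and z(3π/2) = 7: from z(0) = b we get b = -2, and a·3π/2 + -2 = 7 gives a = 6/π, so
    z(θ) = (6/π) θ − 2.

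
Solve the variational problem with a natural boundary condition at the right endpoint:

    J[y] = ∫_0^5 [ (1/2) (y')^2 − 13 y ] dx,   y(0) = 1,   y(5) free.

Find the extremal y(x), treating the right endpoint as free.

The Lagrangian L = (1/2) (y')^2 − 13 y gives
    ∂L/∂y = −13,   ∂L/∂y' = y'.
Euler-Lagrange: d/dx(y') − (−13) = 0, i.e. y'' + 13 = 0, so
    y(x) = −(13/2) x^2 + C1 x + C2.
Fixed left endpoint y(0) = 1 ⇒ C2 = 1.
The right endpoint x = 5 is free, so the natural (transversality) condition is ∂L/∂y' |_{x=5} = 0, i.e. y'(5) = 0.
Compute y'(x) = −13 x + C1, so y'(5) = −65 + C1 = 0 ⇒ C1 = 65.
Therefore the extremal is
    y(x) = −(13/2) x^2 + 65 x + 1.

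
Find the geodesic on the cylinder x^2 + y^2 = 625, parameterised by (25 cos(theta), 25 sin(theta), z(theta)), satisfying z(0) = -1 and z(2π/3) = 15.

Parameterise the cylinder of radius R = 25 as
    r(θ) = (25 cos θ, 25 sin θ, z(θ)).
The arc-length element is
    ds = sqrt(625 + (dz/dθ)^2) dθ,
so the Lagrangian is L = sqrt(625 + z'^2).
L depends on z' only, not on z or θ, so ∂L/∂z = 0 and
    ∂L/∂z' = z' / sqrt(625 + z'^2).
The Euler-Lagrange equation gives
    d/dθ( z' / sqrt(625 + z'^2) ) = 0,
so z' is constant. Integrating once:
    z(θ) = a θ + b,
a helix on the cylinder (a straight line when the cylinder is unrolled). The constants a, b are determined by the endpoint conditions.
With endpoint conditions z(0) = -1 and z(2π/3) = 15: from z(0) = b we get b = -1, and a·2π/3 + -1 = 15 gives a = 24/π, so
    z(θ) = (24/π) θ − 1.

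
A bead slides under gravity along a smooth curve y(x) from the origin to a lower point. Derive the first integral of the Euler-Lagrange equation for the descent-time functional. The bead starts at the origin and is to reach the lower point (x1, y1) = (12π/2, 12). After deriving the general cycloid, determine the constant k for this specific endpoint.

The Lagrangian L = sqrt((1 + y'^2) / y) has no explicit x dependence, so the Beltrami identity applies:
    L − y' ∂L/∂y' = C.
Compute ∂L/∂y' = y' / sqrt(y (1 + y'^2)).
Substitute:
    sqrt((1 + y'^2)/y) − y'·y' / sqrt(y (1 + y'^2))
    = (1 + y'^2) / sqrt(y (1 + y'^2)) − y'^2 / sqrt(y (1 + y'^2))
    = 1 / sqrt(y (1 + y'^2)) = C.
Squaring and rearranging gives the first integral
    y (1 + y'^2) = 1/C^2 =: k   (constant).
Solving this first-order ODE by the substitution
    y = (k/2)(1 − cos θ)
yields the cycloid parameterisation
    x(θ) = (k/2)(θ − sin θ),   y(θ) = (k/2)(1 − cos θ).
The constant k is fixed by the endpoint condition.
Now fit the given lower endpoint (x1, y1) = (12π/2, 12). At the bottom of the first arch (θ = π), the parametric equations give
    y(π) = (k/2)(1 − cos π) = k,
    x(π) = (k/2)(π − sin π) = kπ/2.
Matching y(π) = 12 gives k = 12, consistent with x(π) = 12π/2. Therefore the specific cycloid is
    x(θ) = (12/2)(θ − sin θ),   y(θ) = (12/2)(1 − cos θ).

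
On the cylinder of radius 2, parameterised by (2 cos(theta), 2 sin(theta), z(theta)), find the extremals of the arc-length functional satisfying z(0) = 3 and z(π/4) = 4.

Parameterise the cylinder of radius R = 2 as
    r(θ) = (2 cos θ, 2 sin θ, z(θ)).
The arc-length element is
    ds = sqrt(4 + (dz/dθ)^2) dθ,
so the Lagrangian is L = sqrt(4 + z'^2).
L depends on z' only, not on z or θ, so ∂L/∂z = 0 and
    ∂L/∂z' = z' / sqrt(4 + z'^2).
The Euler-Lagrange equation gives
    d/dθ( z' / sqrt(4 + z'^2) ) = 0,
so z' is constant. Integrating once:
    z(θ) = a θ + b,
a helix on the cylinder (a straight line when the cylinder is unrolled). The constants a, b are determined by the endpoint conditions.
With endpoint conditions z(0) = 3 and z(π/4) = 4: from z(0) = b we get b = 3, and a·π/4 + 3 = 4 gives a = 4/π, so
    z(θ) = (4/π) θ + 3.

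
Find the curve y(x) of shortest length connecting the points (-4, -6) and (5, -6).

Arc-length functional: J[y] = ∫ sqrt(1 + (y')^2) dx.
Lagrangian L = sqrt(1 + (y')^2) has no explicit y dependence, so ∂L/∂y = 0 and the Euler-Lagrange equation gives
    d/dx( y' / sqrt(1 + (y')^2) ) = 0  ⇒  y' / sqrt(1 + (y')^2) = const.
Hence y' is constant, so y(x) is affine.
Fitting the endpoints (-4, -6) and (5, -6):
    slope m = ((-6) − (-6)) / (5 − (-4)) = 0,
    intercept c = (-6) − m·(-4) = -6.
Extremal: y(x) = -6.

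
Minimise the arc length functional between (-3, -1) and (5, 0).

Arc-length functional: J[y] = ∫ sqrt(1 + (y')^2) dx.
Lagrangian L = sqrt(1 + (y')^2) has no explicit y dependence, so ∂L/∂y = 0 and the Euler-Lagrange equation gives
    d/dx( y' / sqrt(1 + (y')^2) ) = 0  ⇒  y' / sqrt(1 + (y')^2) = const.
Hence y' is constant, so y(x) is affine.
Fitting the endpoints (-3, -1) and (5, 0):
    slope m = (0 − (-1)) / (5 − (-3)) = 1/8,
    intercept c = (-1) − m·(-3) = -5/8.
Extremal: y(x) = (1/8) x - 5/8.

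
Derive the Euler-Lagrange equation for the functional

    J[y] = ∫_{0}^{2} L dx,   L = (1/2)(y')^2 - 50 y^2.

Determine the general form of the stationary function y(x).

The Lagrangian is L = (1/2)(y')^2 - 50 y^2.
∂L/∂y = -100y.
∂L/∂y' = y'.
The Euler-Lagrange equation d/dx(∂L/∂y') − ∂L/∂y = 0 becomes:
    y'' + 100 y = 0
General solution: y(x) = A sin(10x) + B cos(10x), where A and B are arbitrary constants fixed by the endpoint conditions.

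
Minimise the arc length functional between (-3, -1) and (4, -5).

Arc-length functional: J[y] = ∫ sqrt(1 + (y')^2) dx.
Lagrangian L = sqrt(1 + (y')^2) has no explicit y dependence, so ∂L/∂y = 0 and the Euler-Lagrange equation gives
    d/dx( y' / sqrt(1 + (y')^2) ) = 0  ⇒  y' / sqrt(1 + (y')^2) = const.
Hence y' is constant, so y(x) is affine.
Fitting the endpoints (-3, -1) and (4, -5):
    slope m = ((-5) − (-1)) / (4 − (-3)) = -4/7,
    intercept c = (-1) − m·(-3) = -19/7.
Extremal: y(x) = (-4/7) x - 19/7.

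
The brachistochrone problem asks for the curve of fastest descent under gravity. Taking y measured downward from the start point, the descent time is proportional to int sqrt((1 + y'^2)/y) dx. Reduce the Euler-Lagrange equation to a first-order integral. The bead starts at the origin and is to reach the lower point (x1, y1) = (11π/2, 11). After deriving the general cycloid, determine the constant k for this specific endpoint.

The Lagrangian L = sqrt((1 + y'^2) / y) has no explicit x dependence, so the Beltrami identity applies:
    L − y' ∂L/∂y' = C.
Compute ∂L/∂y' = y' / sqrt(y (1 + y'^2)).
Substitute:
    sqrt((1 + y'^2)/y) − y'·y' / sqrt(y (1 + y'^2))
    = (1 + y'^2) / sqrt(y (1 + y'^2)) − y'^2 / sqrt(y (1 + y'^2))
    = 1 / sqrt(y (1 + y'^2)) = C.
Squaring and rearranging gives the first integral
    y (1 + y'^2) = 1/C^2 =: k   (constant).
Solving this first-order ODE by the substitution
    y = (k/2)(1 − cos θ)
yields the cycloid parameterisation
    x(θ) = (k/2)(θ − sin θ),   y(θ) = (k/2)(1 − cos θ).
The constant k is fixed by the endpoint condition.
Now fit the given lower endpoint (x1, y1) = (11π/2, 11). At the bottom of the first arch (θ = π), the parametric equations give
    y(π) = (k/2)(1 − cos π) = k,
    x(π) = (k/2)(π − sin π) = kπ/2.
Matching y(π) = 11 gives k = 11, consistent with x(π) = 11π/2. Therefore the specific cycloid is
    x(θ) = (11/2)(θ − sin θ),   y(θ) = (11/2)(1 − cos θ).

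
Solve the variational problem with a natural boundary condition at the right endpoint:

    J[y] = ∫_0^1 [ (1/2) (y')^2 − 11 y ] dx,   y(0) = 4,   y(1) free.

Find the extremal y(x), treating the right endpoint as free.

The Lagrangian L = (1/2) (y')^2 − 11 y gives
    ∂L/∂y = −11,   ∂L/∂y' = y'.
Euler-Lagrange: d/dx(y') − (−11) = 0, i.e. y'' + 11 = 0, so
    y(x) = −(11/2) x^2 + C1 x + C2.
Fixed left endpoint y(0) = 4 ⇒ C2 = 4.
The right endpoint x = 1 is free, so the natural (transversality) condition is ∂L/∂y' |_{x=1} = 0, i.e. y'(1) = 0.
Compute y'(x) = −11 x + C1, so y'(1) = −11 + C1 = 0 ⇒ C1 = 11.
Therefore the extremal is
    y(x) = −(11/2) x^2 + 11 x + 4.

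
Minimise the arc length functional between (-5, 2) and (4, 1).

Arc-length functional: J[y] = ∫ sqrt(1 + (y')^2) dx.
Lagrangian L = sqrt(1 + (y')^2) has no explicit y dependence, so ∂L/∂y = 0 and the Euler-Lagrange equation gives
    d/dx( y' / sqrt(1 + (y')^2) ) = 0  ⇒  y' / sqrt(1 + (y')^2) = const.
Hence y' is constant, so y(x) is affine.
Fitting the endpoints (-5, 2) and (4, 1):
    slope m = (1 − 2) / (4 − (-5)) = -1/9,
    intercept c = 2 − m·(-5) = 13/9.
Extremal: y(x) = (-1/9) x + 13/9.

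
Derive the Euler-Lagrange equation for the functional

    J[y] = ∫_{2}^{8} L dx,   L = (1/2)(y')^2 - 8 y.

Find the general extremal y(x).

The Lagrangian is L = (1/2)(y')^2 - 8 y.
∂L/∂y = -8.
∂L/∂y' = y'.
The Euler-Lagrange equation d/dx(∂L/∂y') − ∂L/∂y = 0 becomes:
    y'' + 8 = 0
General solution: y(x) = -4 x^2 + A x + B, where A and B are arbitrary constants fixed by the endpoint conditions.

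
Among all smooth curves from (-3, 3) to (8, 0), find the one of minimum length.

Arc-length functional: J[y] = ∫ sqrt(1 + (y')^2) dx.
Lagrangian L = sqrt(1 + (y')^2) has no explicit y dependence, so ∂L/∂y = 0 and the Euler-Lagrange equation gives
    d/dx( y' / sqrt(1 + (y')^2) ) = 0  ⇒  y' / sqrt(1 + (y')^2) = const.
Hence y' is constant, so y(x) is affine.
Fitting the endpoints (-3, 3) and (8, 0):
    slope m = (0 − 3) / (8 − (-3)) = -3/11,
    intercept c = 3 − m·(-3) = 24/11.
Extremal: y(x) = (-3/11) x + 24/11.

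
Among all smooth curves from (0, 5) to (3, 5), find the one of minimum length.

Arc-length functional: J[y] = ∫ sqrt(1 + (y')^2) dx.
Lagrangian L = sqrt(1 + (y')^2) has no explicit y dependence, so ∂L/∂y = 0 and the Euler-Lagrange equation gives
    d/dx( y' / sqrt(1 + (y')^2) ) = 0  ⇒  y' / sqrt(1 + (y')^2) = const.
Hence y' is constant, so y(x) is affine.
Fitting the endpoints (0, 5) and (3, 5):
    slope m = (5 − 5) / (3 − 0) = 0,
    intercept c = 5 − m·0 = 5.
Extremal: y(x) = 5.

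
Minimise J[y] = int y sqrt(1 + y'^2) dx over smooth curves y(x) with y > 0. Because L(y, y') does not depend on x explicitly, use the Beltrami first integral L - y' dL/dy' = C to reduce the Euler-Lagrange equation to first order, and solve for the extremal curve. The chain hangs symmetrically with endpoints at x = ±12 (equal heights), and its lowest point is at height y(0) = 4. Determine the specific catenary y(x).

The Lagrangian L(y, y') = y sqrt(1 + y'^2) has no explicit x dependence, so the Beltrami identity applies:
    L − y' ∂L/∂y' = C.
Compute ∂L/∂y' = y · y' / sqrt(1 + y'^2). Then
    L − y' ∂L/∂y'
    = y sqrt(1 + y'^2) − y · y'^2 / sqrt(1 + y'^2)
    = y (1 + y'^2 − y'^2) / sqrt(1 + y'^2)
    = y / sqrt(1 + y'^2) = C.
Squaring gives y^2 = C^2 (1 + y'^2), i.e.
    y'^2 = y^2 / C^2 − 1.
Separating variables,
    dy / sqrt(y^2 − C^2) = dx / C,
and integrating gives arccosh(y / C) = (x − a)/C, so
    y(x) = C cosh((x − a)/C),
the catenary. The constants C and a are fixed by the two endpoint conditions (and, for the hanging-chain problem, the length constraint selects C).
Now fit the given data. The endpoints x = ±12 are symmetric at equal height, so the catenary is even about its minimum: a = 0 and y(x) = C cosh(x/C). The lowest point is y(0) = C cosh(0) = C, and we are told y(0) = 4, so C = 4. Therefore
    y(x) = 4 cosh(x/4),
and at the endpoints
    y(±12) = 4 cosh(12/4).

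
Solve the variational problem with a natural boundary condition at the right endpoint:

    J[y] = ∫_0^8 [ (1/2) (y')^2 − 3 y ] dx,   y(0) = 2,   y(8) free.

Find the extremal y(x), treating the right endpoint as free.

The Lagrangian L = (1/2) (y')^2 − 3 y gives
    ∂L/∂y = −3,   ∂L/∂y' = y'.
Euler-Lagrange: d/dx(y') − (−3) = 0, i.e. y'' + 3 = 0, so
    y(x) = −(3/2) x^2 + C1 x + C2.
Fixed left endpoint y(0) = 2 ⇒ C2 = 2.
The right endpoint x = 8 is free, so the natural (transversality) condition is ∂L/∂y' |_{x=8} = 0, i.e. y'(8) = 0.
Compute y'(x) = −3 x + C1, so y'(8) = −24 + C1 = 0 ⇒ C1 = 24.
Therefore the extremal is
    y(x) = −(3/2) x^2 + 24 x + 2.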